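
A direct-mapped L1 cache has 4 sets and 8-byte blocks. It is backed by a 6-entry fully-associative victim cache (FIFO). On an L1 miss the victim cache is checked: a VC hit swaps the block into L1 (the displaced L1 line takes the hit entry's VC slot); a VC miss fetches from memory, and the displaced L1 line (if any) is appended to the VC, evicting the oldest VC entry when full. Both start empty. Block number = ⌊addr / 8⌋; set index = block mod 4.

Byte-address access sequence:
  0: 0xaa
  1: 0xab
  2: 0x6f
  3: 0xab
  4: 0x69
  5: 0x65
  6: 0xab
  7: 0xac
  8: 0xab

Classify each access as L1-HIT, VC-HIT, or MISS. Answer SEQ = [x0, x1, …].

SEQ = [MISS, L1-HIT, MISS, VC-HIT, VC-HIT, MISS, VC-HIT, L1-HIT, L1-HIT]

#0 0xaa→b21/s1 MISS; vc=[]
#1 0xab→b21/s1 L1-HIT; vc=[]
#2 0x6f→b13/s1 MISS; vc=[21]
#3 0xab→b21/s1 VC-HIT; vc=[13]
#4 0x69→b13/s1 VC-HIT; vc=[21]
#5 0x65→b12/s0 MISS; vc=[21]
#6 0xab→b21/s1 VC-HIT; vc=[13]
#7 0xac→b21/s1 L1-HIT; vc=[13]
#8 0xab→b21/s1 L1-HIT; vc=[13]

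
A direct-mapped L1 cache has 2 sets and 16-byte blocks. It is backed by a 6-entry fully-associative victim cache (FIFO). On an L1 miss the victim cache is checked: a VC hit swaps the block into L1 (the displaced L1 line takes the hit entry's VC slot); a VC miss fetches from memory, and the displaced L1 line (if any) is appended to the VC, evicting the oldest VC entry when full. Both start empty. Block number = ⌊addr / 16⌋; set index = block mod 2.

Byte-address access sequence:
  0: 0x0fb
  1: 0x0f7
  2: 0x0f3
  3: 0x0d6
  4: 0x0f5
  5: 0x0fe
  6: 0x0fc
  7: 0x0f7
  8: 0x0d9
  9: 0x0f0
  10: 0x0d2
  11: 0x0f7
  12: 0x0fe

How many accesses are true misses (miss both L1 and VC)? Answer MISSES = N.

  [0] addr=0xfb blk=15 s=1: MISS | VC []
  [1] addr=0xf7 blk=15 s=1: L1-HIT | VC []
  [2] addr=0xf3 blk=15 s=1: L1-HIT | VC []
  [3] addr=0xd6 blk=13 s=1: MISS | VC [15]
  [4] addr=0xf5 blk=15 s=1: VC-HIT | VC [13]
  [5] addr=0xfe blk=15 s=1: L1-HIT | VC [13]
  [6] addr=0xfc blk=15 s=1: L1-HIT | VC [13]
  [7] addr=0xf7 blk=15 s=1: L1-HIT | VC [13]
  [8] addr=0xd9 blk=13 s=1: VC-HIT | VC [15]
  [9] addr=0xf0 blk=15 s=1: VC-HIT | VC [13]
  [10] addr=0xd2 blk=13 s=1: VC-HIT | VC [15]
  [11] addr=0xf7 blk=15 s=1: VC-HIT | VC [13]
  [12] addr=0xfe blk=15 s=1: L1-HIT | VC [13]

MISSES = 2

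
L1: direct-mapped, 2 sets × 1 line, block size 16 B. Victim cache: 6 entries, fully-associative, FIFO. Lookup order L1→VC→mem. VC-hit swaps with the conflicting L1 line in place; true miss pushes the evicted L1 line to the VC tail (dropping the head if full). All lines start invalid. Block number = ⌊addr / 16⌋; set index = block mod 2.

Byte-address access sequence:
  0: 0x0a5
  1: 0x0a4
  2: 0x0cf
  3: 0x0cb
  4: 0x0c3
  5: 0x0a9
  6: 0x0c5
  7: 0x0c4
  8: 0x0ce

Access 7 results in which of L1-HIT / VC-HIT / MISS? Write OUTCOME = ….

0: 0xa5 (blk 10, set 0) → MISS  vc=[]
1: 0xa4 (blk 10, set 0) → L1-HIT  vc=[]
2: 0xcf (blk 12, set 0) → MISS  vc=[10]
3: 0xcb (blk 12, set 0) → L1-HIT  vc=[10]
4: 0xc3 (blk 12, set 0) → L1-HIT  vc=[10]
5: 0xa9 (blk 10, set 0) → VC-HIT  vc=[12]
6: 0xc5 (blk 12, set 0) → VC-HIT  vc=[10]
7: 0xc4 (blk 12, set 0) → L1-HIT  vc=[10]
8: 0xce (blk 12, set 0) → L1-HIT  vc=[10]

OUTCOME = L1-HIT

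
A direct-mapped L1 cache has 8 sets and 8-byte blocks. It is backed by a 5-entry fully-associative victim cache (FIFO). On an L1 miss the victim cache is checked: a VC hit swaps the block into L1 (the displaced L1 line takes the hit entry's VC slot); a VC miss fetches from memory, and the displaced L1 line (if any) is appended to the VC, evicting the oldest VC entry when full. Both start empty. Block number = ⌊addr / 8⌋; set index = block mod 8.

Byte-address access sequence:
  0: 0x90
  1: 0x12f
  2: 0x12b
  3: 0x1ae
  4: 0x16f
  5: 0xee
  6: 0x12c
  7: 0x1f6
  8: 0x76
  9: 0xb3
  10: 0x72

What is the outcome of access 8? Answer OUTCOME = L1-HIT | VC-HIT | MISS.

  [0] addr=0x90 blk=18 s=2: MISS | VC []
  [1] addr=0x12f blk=37 s=5: MISS | VC []
  [2] addr=0x12b blk=37 s=5: L1-HIT | VC []
  [3] addr=0x1ae blk=53 s=5: MISS | VC [37]
  [4] addr=0x16f blk=45 s=5: MISS | VC [37, 53]
  [5] addr=0xee blk=29 s=5: MISS | VC [37, 53, 45]
  [6] addr=0x12c blk=37 s=5: VC-HIT | VC [29, 53, 45]
  [7] addr=0x1f6 blk=62 s=6: MISS | VC [29, 53, 45]
  [8] addr=0x76 blk=14 s=6: MISS | VC [29, 53, 45, 62]
  [9] addr=0xb3 blk=22 s=6: MISS | VC [29, 53, 45, 62, 14]
  [10] addr=0x72 blk=14 s=6: VC-HIT | VC [29, 53, 45, 62, 22]

OUTCOME = MISS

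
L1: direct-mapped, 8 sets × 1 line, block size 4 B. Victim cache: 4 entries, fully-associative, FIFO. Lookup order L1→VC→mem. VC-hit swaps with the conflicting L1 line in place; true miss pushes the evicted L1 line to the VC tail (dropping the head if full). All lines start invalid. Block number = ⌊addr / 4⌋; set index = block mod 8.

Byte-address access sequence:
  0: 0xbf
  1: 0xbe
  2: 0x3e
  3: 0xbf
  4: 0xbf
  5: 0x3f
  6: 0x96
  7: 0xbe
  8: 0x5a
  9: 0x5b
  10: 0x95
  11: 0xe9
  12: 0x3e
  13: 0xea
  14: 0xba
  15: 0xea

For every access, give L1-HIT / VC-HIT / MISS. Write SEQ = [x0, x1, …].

  [0] addr=0xbf blk=47 s=7: MISS | VC []
  [1] addr=0xbe blk=47 s=7: L1-HIT | VC []
  [2] addr=0x3e blk=15 s=7: MISS | VC [47]
  [3] addr=0xbf blk=47 s=7: VC-HIT | VC [15]
  [4] addr=0xbf blk=47 s=7: L1-HIT | VC [15]
  [5] addr=0x3f blk=15 s=7: VC-HIT | VC [47]
  [6] addr=0x96 blk=37 s=5: MISS | VC [47]
  [7] addr=0xbe blk=47 s=7: VC-HIT | VC [15]
  [8] addr=0x5a blk=22 s=6: MISS | VC [15]
  [9] addr=0x5b blk=22 s=6: L1-HIT | VC [15]
  [10] addr=0x95 blk=37 s=5: L1-HIT | VC [15]
  [11] addr=0xe9 blk=58 s=2: MISS | VC [15]
  [12] addr=0x3e blk=15 s=7: VC-HIT | VC [47]
  [13] addr=0xea blk=58 s=2: L1-HIT | VC [47]
  [14] addr=0xba blk=46 s=6: MISS | VC [47, 22]
  [15] addr=0xea blk=58 s=2: L1-HIT | VC [47, 22]

SEQ = [MISS, L1-HIT, MISS, VC-HIT, L1-HIT, VC-HIT, MISS, VC-HIT, MISS, L1-HIT, L1-HIT, MISS, VC-HIT, L1-HIT, MISS, L1-HIT]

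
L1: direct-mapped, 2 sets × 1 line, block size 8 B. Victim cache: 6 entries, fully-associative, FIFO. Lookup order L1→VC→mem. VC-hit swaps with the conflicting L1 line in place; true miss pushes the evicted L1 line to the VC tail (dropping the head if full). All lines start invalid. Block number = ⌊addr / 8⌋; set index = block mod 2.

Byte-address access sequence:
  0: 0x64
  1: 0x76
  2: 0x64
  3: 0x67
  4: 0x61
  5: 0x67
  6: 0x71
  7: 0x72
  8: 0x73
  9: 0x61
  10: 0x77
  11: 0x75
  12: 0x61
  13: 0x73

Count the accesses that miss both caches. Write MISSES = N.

MISSES = 2

  [0] addr=0x64 blk=12 s=0: MISS | VC []
  [1] addr=0x76 blk=14 s=0: MISS | VC [12]
  [2] addr=0x64 blk=12 s=0: VC-HIT | VC [14]
  [3] addr=0x67 blk=12 s=0: L1-HIT | VC [14]
  [4] addr=0x61 blk=12 s=0: L1-HIT | VC [14]
  [5] addr=0x67 blk=12 s=0: L1-HIT | VC [14]
  [6] addr=0x71 blk=14 s=0: VC-HIT | VC [12]
  [7] addr=0x72 blk=14 s=0: L1-HIT | VC [12]
  [8] addr=0x73 blk=14 s=0: L1-HIT | VC [12]
  [9] addr=0x61 blk=12 s=0: VC-HIT | VC [14]
  [10] addr=0x77 blk=14 s=0: VC-HIT | VC [12]
  [11] addr=0x75 blk=14 s=0: L1-HIT | VC [12]
  [12] addr=0x61 blk=12 s=0: VC-HIT | VC [14]
  [13] addr=0x73 blk=14 s=0: VC-HIT | VC [12]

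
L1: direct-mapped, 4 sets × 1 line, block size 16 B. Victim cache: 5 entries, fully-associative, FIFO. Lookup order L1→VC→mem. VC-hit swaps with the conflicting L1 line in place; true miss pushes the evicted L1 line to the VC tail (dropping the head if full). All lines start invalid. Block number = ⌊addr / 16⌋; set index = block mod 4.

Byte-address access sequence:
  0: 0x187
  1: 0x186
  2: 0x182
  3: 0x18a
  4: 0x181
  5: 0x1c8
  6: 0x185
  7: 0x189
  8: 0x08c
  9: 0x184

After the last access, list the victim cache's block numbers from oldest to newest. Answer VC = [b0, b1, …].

#0 0x187→b24/s0 MISS; vc=[]
#1 0x186→b24/s0 L1-HIT; vc=[]
#2 0x182→b24/s0 L1-HIT; vc=[]
#3 0x18a→b24/s0 L1-HIT; vc=[]
#4 0x181→b24/s0 L1-HIT; vc=[]
#5 0x1c8→b28/s0 MISS; vc=[24]
#6 0x185→b24/s0 VC-HIT; vc=[28]
#7 0x189→b24/s0 L1-HIT; vc=[28]
#8 0x8c→b8/s0 MISS; vc=[28,24]
#9 0x184→b24/s0 VC-HIT; vc=[28,8]

VC = [28, 8]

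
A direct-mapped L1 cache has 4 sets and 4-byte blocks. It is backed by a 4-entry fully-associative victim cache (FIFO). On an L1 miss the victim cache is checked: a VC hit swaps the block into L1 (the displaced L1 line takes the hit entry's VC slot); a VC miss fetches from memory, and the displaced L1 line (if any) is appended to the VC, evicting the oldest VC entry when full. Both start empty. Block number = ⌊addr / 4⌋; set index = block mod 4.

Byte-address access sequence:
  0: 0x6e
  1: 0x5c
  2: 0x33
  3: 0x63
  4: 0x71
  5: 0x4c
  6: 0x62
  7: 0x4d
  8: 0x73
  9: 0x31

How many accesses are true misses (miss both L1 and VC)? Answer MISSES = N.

MISSES = 6

#0 0x6e→b27/s3 MISS; vc=[]
#1 0x5c→b23/s3 MISS; vc=[27]
#2 0x33→b12/s0 MISS; vc=[27]
#3 0x63→b24/s0 MISS; vc=[27,12]
#4 0x71→b28/s0 MISS; vc=[27,12,24]
#5 0x4c→b19/s3 MISS; vc=[27,12,24,23]
#6 0x62→b24/s0 VC-HIT; vc=[27,12,28,23]
#7 0x4d→b19/s3 L1-HIT; vc=[27,12,28,23]
#8 0x73→b28/s0 VC-HIT; vc=[27,12,24,23]
#9 0x31→b12/s0 VC-HIT; vc=[27,28,24,23]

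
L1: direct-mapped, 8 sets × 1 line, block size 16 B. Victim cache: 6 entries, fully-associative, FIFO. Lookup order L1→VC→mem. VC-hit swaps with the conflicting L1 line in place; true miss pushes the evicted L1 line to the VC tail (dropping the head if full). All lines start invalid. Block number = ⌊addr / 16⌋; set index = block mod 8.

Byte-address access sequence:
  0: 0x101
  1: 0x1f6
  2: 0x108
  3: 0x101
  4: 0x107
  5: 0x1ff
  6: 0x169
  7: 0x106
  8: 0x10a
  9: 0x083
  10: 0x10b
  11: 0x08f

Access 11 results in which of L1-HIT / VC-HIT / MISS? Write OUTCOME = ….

OUTCOME = VC-HIT

  [0] addr=0x101 blk=16 s=0: MISS | VC []
  [1] addr=0x1f6 blk=31 s=7: MISS | VC []
  [2] addr=0x108 blk=16 s=0: L1-HIT | VC []
  [3] addr=0x101 blk=16 s=0: L1-HIT | VC []
  [4] addr=0x107 blk=16 s=0: L1-HIT | VC []
  [5] addr=0x1ff blk=31 s=7: L1-HIT | VC []
  [6] addr=0x169 blk=22 s=6: MISS | VC []
  [7] addr=0x106 blk=16 s=0: L1-HIT | VC []
  [8] addr=0x10a blk=16 s=0: L1-HIT | VC []
  [9] addr=0x83 blk=8 s=0: MISS | VC [16]
  [10] addr=0x10b blk=16 s=0: VC-HIT | VC [8]
  [11] addr=0x8f blk=8 s=0: VC-HIT | VC [16]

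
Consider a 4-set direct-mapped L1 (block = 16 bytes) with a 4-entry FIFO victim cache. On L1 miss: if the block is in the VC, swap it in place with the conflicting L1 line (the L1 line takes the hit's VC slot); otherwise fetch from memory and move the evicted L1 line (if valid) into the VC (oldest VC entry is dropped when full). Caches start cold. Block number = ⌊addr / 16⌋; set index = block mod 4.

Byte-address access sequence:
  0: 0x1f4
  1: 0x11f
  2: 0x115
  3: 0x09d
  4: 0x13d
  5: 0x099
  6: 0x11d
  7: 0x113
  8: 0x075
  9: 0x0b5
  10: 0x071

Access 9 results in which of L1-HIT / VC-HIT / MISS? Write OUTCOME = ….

OUTCOME = MISS

0: 0x1f4 (blk 31, set 3) → MISS  vc=[]
1: 0x11f (blk 17, set 1) → MISS  vc=[]
2: 0x115 (blk 17, set 1) → L1-HIT  vc=[]
3: 0x9d (blk 9, set 1) → MISS  vc=[17]
4: 0x13d (blk 19, set 3) → MISS  vc=[17, 31]
5: 0x99 (blk 9, set 1) → L1-HIT  vc=[17, 31]
6: 0x11d (blk 17, set 1) → VC-HIT  vc=[9, 31]
7: 0x113 (blk 17, set 1) → L1-HIT  vc=[9, 31]
8: 0x75 (blk 7, set 3) → MISS  vc=[9, 31, 19]
9: 0xb5 (blk 11, set 3) → MISS  vc=[9, 31, 19, 7]
10: 0x71 (blk 7, set 3) → VC-HIT  vc=[9, 31, 19, 11]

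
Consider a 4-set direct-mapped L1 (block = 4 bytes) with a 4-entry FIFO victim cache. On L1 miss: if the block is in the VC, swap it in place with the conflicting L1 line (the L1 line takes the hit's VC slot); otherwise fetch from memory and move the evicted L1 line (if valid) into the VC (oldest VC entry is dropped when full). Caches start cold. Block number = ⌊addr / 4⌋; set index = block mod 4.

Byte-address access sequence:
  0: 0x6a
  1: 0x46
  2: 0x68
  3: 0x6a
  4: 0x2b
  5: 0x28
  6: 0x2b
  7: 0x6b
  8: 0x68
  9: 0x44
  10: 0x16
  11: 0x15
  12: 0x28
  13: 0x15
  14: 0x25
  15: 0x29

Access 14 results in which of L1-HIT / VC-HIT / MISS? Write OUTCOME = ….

0: 0x6a (blk 26, set 2) → MISS  vc=[]
1: 0x46 (blk 17, set 1) → MISS  vc=[]
2: 0x68 (blk 26, set 2) → L1-HIT  vc=[]
3: 0x6a (blk 26, set 2) → L1-HIT  vc=[]
4: 0x2b (blk 10, set 2) → MISS  vc=[26]
5: 0x28 (blk 10, set 2) → L1-HIT  vc=[26]
6: 0x2b (blk 10, set 2) → L1-HIT  vc=[26]
7: 0x6b (blk 26, set 2) → VC-HIT  vc=[10]
8: 0x68 (blk 26, set 2) → L1-HIT  vc=[10]
9: 0x44 (blk 17, set 1) → L1-HIT  vc=[10]
10: 0x16 (blk 5, set 1) → MISS  vc=[10, 17]
11: 0x15 (blk 5, set 1) → L1-HIT  vc=[10, 17]
12: 0x28 (blk 10, set 2) → VC-HIT  vc=[26, 17]
13: 0x15 (blk 5, set 1) → L1-HIT  vc=[26, 17]
14: 0x25 (blk 9, set 1) → MISS  vc=[26, 17, 5]
15: 0x29 (blk 10, set 2) → L1-HIT  vc=[26, 17, 5]

OUTCOME = MISS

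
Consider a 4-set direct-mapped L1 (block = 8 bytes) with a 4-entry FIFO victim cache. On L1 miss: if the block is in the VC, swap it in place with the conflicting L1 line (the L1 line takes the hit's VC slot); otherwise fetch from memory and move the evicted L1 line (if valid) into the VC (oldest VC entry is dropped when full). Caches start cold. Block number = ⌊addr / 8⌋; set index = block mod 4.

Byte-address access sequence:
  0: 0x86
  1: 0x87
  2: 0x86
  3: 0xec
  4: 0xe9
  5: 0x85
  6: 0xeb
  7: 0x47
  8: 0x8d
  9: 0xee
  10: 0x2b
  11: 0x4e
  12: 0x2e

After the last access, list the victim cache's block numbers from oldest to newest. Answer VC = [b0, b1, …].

  [0] addr=0x86 blk=16 s=0: MISS | VC []
  [1] addr=0x87 blk=16 s=0: L1-HIT | VC []
  [2] addr=0x86 blk=16 s=0: L1-HIT | VC []
  [3] addr=0xec blk=29 s=1: MISS | VC []
  [4] addr=0xe9 blk=29 s=1: L1-HIT | VC []
  [5] addr=0x85 blk=16 s=0: L1-HIT | VC []
  [6] addr=0xeb blk=29 s=1: L1-HIT | VC []
  [7] addr=0x47 blk=8 s=0: MISS | VC [16]
  [8] addr=0x8d blk=17 s=1: MISS | VC [16, 29]
  [9] addr=0xee blk=29 s=1: VC-HIT | VC [16, 17]
  [10] addr=0x2b blk=5 s=1: MISS | VC [16, 17, 29]
  [11] addr=0x4e blk=9 s=1: MISS | VC [16, 17, 29, 5]
  [12] addr=0x2e blk=5 s=1: VC-HIT | VC [16, 17, 29, 9]

VC = [16, 17, 29, 9]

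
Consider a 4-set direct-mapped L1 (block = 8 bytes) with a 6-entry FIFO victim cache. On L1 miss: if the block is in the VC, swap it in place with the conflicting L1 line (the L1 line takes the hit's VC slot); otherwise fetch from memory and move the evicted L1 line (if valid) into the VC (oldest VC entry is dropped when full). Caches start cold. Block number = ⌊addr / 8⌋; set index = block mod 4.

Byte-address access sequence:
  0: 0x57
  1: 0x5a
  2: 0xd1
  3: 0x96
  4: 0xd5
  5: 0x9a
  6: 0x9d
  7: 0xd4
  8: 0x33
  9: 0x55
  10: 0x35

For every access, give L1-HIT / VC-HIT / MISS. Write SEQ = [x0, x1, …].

0: 0x57 (blk 10, set 2) → MISS  vc=[]
1: 0x5a (blk 11, set 3) → MISS  vc=[]
2: 0xd1 (blk 26, set 2) → MISS  vc=[10]
3: 0x96 (blk 18, set 2) → MISS  vc=[10, 26]
4: 0xd5 (blk 26, set 2) → VC-HIT  vc=[10, 18]
5: 0x9a (blk 19, set 3) → MISS  vc=[10, 18, 11]
6: 0x9d (blk 19, set 3) → L1-HIT  vc=[10, 18, 11]
7: 0xd4 (blk 26, set 2) → L1-HIT  vc=[10, 18, 11]
8: 0x33 (blk 6, set 2) → MISS  vc=[10, 18, 11, 26]
9: 0x55 (blk 10, set 2) → VC-HIT  vc=[6, 18, 11, 26]
10: 0x35 (blk 6, set 2) → VC-HIT  vc=[10, 18, 11, 26]

SEQ = [MISS, MISS, MISS, MISS, VC-HIT, MISS, L1-HIT, L1-HIT, MISS, VC-HIT, VC-HIT]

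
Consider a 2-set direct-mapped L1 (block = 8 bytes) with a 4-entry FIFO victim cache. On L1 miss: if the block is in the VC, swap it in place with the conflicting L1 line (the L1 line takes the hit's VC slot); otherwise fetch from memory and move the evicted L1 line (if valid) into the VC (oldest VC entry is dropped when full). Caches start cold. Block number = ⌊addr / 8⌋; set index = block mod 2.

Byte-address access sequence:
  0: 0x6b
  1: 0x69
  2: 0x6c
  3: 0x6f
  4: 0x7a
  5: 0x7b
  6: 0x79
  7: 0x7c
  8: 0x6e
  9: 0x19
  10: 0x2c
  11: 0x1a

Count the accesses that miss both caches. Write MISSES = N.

#0 0x6b→b13/s1 MISS; vc=[]
#1 0x69→b13/s1 L1-HIT; vc=[]
#2 0x6c→b13/s1 L1-HIT; vc=[]
#3 0x6f→b13/s1 L1-HIT; vc=[]
#4 0x7a→b15/s1 MISS; vc=[13]
#5 0x7b→b15/s1 L1-HIT; vc=[13]
#6 0x79→b15/s1 L1-HIT; vc=[13]
#7 0x7c→b15/s1 L1-HIT; vc=[13]
#8 0x6e→b13/s1 VC-HIT; vc=[15]
#9 0x19→b3/s1 MISS; vc=[15,13]
#10 0x2c→b5/s1 MISS; vc=[15,13,3]
#11 0x1a→b3/s1 VC-HIT; vc=[15,13,5]

MISSES = 4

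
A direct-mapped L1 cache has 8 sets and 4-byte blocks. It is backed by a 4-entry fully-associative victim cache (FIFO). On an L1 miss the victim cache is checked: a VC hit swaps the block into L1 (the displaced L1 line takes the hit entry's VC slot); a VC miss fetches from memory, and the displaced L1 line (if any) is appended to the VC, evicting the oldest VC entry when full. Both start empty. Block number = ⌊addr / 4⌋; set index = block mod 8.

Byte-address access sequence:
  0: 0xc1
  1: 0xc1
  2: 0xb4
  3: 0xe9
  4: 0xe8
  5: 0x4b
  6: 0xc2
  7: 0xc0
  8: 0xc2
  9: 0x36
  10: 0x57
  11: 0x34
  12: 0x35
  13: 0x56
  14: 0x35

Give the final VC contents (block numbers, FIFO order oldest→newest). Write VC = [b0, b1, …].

  [0] addr=0xc1 blk=48 s=0: MISS | VC []
  [1] addr=0xc1 blk=48 s=0: L1-HIT | VC []
  [2] addr=0xb4 blk=45 s=5: MISS | VC []
  [3] addr=0xe9 blk=58 s=2: MISS | VC []
  [4] addr=0xe8 blk=58 s=2: L1-HIT | VC []
  [5] addr=0x4b blk=18 s=2: MISS | VC [58]
  [6] addr=0xc2 blk=48 s=0: L1-HIT | VC [58]
  [7] addr=0xc0 blk=48 s=0: L1-HIT | VC [58]
  [8] addr=0xc2 blk=48 s=0: L1-HIT | VC [58]
  [9] addr=0x36 blk=13 s=5: MISS | VC [58, 45]
  [10] addr=0x57 blk=21 s=5: MISS | VC [58, 45, 13]
  [11] addr=0x34 blk=13 s=5: VC-HIT | VC [58, 45, 21]
  [12] addr=0x35 blk=13 s=5: L1-HIT | VC [58, 45, 21]
  [13] addr=0x56 blk=21 s=5: VC-HIT | VC [58, 45, 13]
  [14] addr=0x35 blk=13 s=5: VC-HIT | VC [58, 45, 21]

VC = [58, 45, 21]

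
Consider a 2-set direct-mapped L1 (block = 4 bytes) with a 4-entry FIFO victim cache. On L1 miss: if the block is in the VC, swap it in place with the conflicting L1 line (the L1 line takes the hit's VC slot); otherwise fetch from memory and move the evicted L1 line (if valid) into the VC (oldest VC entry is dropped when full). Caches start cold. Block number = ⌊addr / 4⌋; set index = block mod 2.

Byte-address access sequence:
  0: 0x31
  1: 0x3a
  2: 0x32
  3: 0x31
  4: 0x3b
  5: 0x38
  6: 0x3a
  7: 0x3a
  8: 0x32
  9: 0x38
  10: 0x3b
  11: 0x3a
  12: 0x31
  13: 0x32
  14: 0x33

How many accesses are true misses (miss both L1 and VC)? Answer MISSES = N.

MISSES = 2

  [0] addr=0x31 blk=12 s=0: MISS | VC []
  [1] addr=0x3a blk=14 s=0: MISS | VC [12]
  [2] addr=0x32 blk=12 s=0: VC-HIT | VC [14]
  [3] addr=0x31 blk=12 s=0: L1-HIT | VC [14]
  [4] addr=0x3b blk=14 s=0: VC-HIT | VC [12]
  [5] addr=0x38 blk=14 s=0: L1-HIT | VC [12]
  [6] addr=0x3a blk=14 s=0: L1-HIT | VC [12]
  [7] addr=0x3a blk=14 s=0: L1-HIT | VC [12]
  [8] addr=0x32 blk=12 s=0: VC-HIT | VC [14]
  [9] addr=0x38 blk=14 s=0: VC-HIT | VC [12]
  [10] addr=0x3b blk=14 s=0: L1-HIT | VC [12]
  [11] addr=0x3a blk=14 s=0: L1-HIT | VC [12]
  [12] addr=0x31 blk=12 s=0: VC-HIT | VC [14]
  [13] addr=0x32 blk=12 s=0: L1-HIT | VC [14]
  [14] addr=0x33 blk=12 s=0: L1-HIT | VC [14]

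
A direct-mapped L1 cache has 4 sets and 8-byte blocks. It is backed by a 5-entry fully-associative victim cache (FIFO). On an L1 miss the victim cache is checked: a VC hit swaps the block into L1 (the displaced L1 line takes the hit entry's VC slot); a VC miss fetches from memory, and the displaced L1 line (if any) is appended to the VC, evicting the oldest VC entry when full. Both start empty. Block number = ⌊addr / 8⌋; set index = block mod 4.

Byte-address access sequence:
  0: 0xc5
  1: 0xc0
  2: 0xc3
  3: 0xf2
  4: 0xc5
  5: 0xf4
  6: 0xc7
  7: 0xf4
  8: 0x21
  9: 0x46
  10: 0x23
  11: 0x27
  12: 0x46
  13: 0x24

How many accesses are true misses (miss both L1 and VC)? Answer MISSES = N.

MISSES = 4

#0 0xc5→b24/s0 MISS; vc=[]
#1 0xc0→b24/s0 L1-HIT; vc=[]
#2 0xc3→b24/s0 L1-HIT; vc=[]
#3 0xf2→b30/s2 MISS; vc=[]
#4 0xc5→b24/s0 L1-HIT; vc=[]
#5 0xf4→b30/s2 L1-HIT; vc=[]
#6 0xc7→b24/s0 L1-HIT; vc=[]
#7 0xf4→b30/s2 L1-HIT; vc=[]
#8 0x21→b4/s0 MISS; vc=[24]
#9 0x46→b8/s0 MISS; vc=[24,4]
#10 0x23→b4/s0 VC-HIT; vc=[24,8]
#11 0x27→b4/s0 L1-HIT; vc=[24,8]
#12 0x46→b8/s0 VC-HIT; vc=[24,4]
#13 0x24→b4/s0 VC-HIT; vc=[24,8]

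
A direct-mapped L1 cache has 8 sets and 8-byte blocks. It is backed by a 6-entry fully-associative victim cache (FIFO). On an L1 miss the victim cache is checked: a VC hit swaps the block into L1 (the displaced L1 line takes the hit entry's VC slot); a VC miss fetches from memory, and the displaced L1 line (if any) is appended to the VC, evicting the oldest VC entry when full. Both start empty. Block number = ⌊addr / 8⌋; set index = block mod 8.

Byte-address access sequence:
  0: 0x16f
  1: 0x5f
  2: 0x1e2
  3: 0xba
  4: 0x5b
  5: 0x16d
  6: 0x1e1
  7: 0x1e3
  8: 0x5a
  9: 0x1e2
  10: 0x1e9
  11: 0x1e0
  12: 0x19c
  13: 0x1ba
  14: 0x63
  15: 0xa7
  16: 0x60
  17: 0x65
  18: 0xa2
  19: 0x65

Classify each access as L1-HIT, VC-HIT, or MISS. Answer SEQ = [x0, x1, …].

#0 0x16f→b45/s5 MISS; vc=[]
#1 0x5f→b11/s3 MISS; vc=[]
#2 0x1e2→b60/s4 MISS; vc=[]
#3 0xba→b23/s7 MISS; vc=[]
#4 0x5b→b11/s3 L1-HIT; vc=[]
#5 0x16d→b45/s5 L1-HIT; vc=[]
#6 0x1e1→b60/s4 L1-HIT; vc=[]
#7 0x1e3→b60/s4 L1-HIT; vc=[]
#8 0x5a→b11/s3 L1-HIT; vc=[]
#9 0x1e2→b60/s4 L1-HIT; vc=[]
#10 0x1e9→b61/s5 MISS; vc=[45]
#11 0x1e0→b60/s4 L1-HIT; vc=[45]
#12 0x19c→b51/s3 MISS; vc=[45,11]
#13 0x1ba→b55/s7 MISS; vc=[45,11,23]
#14 0x63→b12/s4 MISS; vc=[45,11,23,60]
#15 0xa7→b20/s4 MISS; vc=[45,11,23,60,12]
#16 0x60→b12/s4 VC-HIT; vc=[45,11,23,60,20]
#17 0x65→b12/s4 L1-HIT; vc=[45,11,23,60,20]
#18 0xa2→b20/s4 VC-HIT; vc=[45,11,23,60,12]
#19 0x65→b12/s4 VC-HIT; vc=[45,11,23,60,20]

SEQ = [MISS, MISS, MISS, MISS, L1-HIT, L1-HIT, L1-HIT, L1-HIT, L1-HIT, L1-HIT, MISS, L1-HIT, MISS, MISS, MISS, MISS, VC-HIT, L1-HIT, VC-HIT, VC-HIT]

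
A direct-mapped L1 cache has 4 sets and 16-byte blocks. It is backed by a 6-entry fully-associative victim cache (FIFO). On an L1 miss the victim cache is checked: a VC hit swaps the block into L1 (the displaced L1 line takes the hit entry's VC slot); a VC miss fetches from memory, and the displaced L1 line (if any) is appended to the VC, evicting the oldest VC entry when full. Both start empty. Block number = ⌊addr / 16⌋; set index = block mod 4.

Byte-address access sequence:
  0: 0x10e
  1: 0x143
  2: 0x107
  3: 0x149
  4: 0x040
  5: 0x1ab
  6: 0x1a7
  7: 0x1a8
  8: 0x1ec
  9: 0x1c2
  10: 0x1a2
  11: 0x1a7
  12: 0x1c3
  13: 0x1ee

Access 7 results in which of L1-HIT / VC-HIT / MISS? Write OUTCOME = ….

  [0] addr=0x10e blk=16 s=0: MISS | VC []
  [1] addr=0x143 blk=20 s=0: MISS | VC [16]
  [2] addr=0x107 blk=16 s=0: VC-HIT | VC [20]
  [3] addr=0x149 blk=20 s=0: VC-HIT | VC [16]
  [4] addr=0x40 blk=4 s=0: MISS | VC [16, 20]
  [5] addr=0x1ab blk=26 s=2: MISS | VC [16, 20]
  [6] addr=0x1a7 blk=26 s=2: L1-HIT | VC [16, 20]
  [7] addr=0x1a8 blk=26 s=2: L1-HIT | VC [16, 20]
  [8] addr=0x1ec blk=30 s=2: MISS | VC [16, 20, 26]
  [9] addr=0x1c2 blk=28 s=0: MISS | VC [16, 20, 26, 4]
  [10] addr=0x1a2 blk=26 s=2: VC-HIT | VC [16, 20, 30, 4]
  [11] addr=0x1a7 blk=26 s=2: L1-HIT | VC [16, 20, 30, 4]
  [12] addr=0x1c3 blk=28 s=0: L1-HIT | VC [16, 20, 30, 4]
  [13] addr=0x1ee blk=30 s=2: VC-HIT | VC [16, 20, 26, 4]

OUTCOME = L1-HIT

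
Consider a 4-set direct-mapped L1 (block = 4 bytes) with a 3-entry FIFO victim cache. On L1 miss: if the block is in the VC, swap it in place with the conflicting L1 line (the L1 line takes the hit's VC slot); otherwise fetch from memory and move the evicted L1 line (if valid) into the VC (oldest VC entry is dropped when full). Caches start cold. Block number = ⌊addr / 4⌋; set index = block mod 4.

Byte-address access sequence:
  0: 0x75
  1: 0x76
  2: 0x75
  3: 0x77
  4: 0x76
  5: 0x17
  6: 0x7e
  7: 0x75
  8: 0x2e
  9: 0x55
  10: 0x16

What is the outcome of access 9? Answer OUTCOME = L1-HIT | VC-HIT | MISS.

  [0] addr=0x75 blk=29 s=1: MISS | VC []
  [1] addr=0x76 blk=29 s=1: L1-HIT | VC []
  [2] addr=0x75 blk=29 s=1: L1-HIT | VC []
  [3] addr=0x77 blk=29 s=1: L1-HIT | VC []
  [4] addr=0x76 blk=29 s=1: L1-HIT | VC []
  [5] addr=0x17 blk=5 s=1: MISS | VC [29]
  [6] addr=0x7e blk=31 s=3: MISS | VC [29]
  [7] addr=0x75 blk=29 s=1: VC-HIT | VC [5]
  [8] addr=0x2e blk=11 s=3: MISS | VC [5, 31]
  [9] addr=0x55 blk=21 s=1: MISS | VC [5, 31, 29]
  [10] addr=0x16 blk=5 s=1: VC-HIT | VC [21, 31, 29]

OUTCOME = MISS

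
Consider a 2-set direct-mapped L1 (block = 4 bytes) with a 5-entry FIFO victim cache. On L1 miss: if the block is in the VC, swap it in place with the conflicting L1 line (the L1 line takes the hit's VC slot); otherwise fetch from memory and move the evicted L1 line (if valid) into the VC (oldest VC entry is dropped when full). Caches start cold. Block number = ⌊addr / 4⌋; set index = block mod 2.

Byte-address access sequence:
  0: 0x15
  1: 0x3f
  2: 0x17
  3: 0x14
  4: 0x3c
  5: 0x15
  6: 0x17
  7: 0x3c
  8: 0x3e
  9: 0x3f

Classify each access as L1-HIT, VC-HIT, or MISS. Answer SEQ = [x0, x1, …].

  [0] addr=0x15 blk=5 s=1: MISS | VC []
  [1] addr=0x3f blk=15 s=1: MISS | VC [5]
  [2] addr=0x17 blk=5 s=1: VC-HIT | VC [15]
  [3] addr=0x14 blk=5 s=1: L1-HIT | VC [15]
  [4] addr=0x3c blk=15 s=1: VC-HIT | VC [5]
  [5] addr=0x15 blk=5 s=1: VC-HIT | VC [15]
  [6] addr=0x17 blk=5 s=1: L1-HIT | VC [15]
  [7] addr=0x3c blk=15 s=1: VC-HIT | VC [5]
  [8] addr=0x3e blk=15 s=1: L1-HIT | VC [5]
  [9] addr=0x3f blk=15 s=1: L1-HIT | VC [5]

SEQ = [MISS, MISS, VC-HIT, L1-HIT, VC-HIT, VC-HIT, L1-HIT, VC-HIT, L1-HIT, L1-HIT]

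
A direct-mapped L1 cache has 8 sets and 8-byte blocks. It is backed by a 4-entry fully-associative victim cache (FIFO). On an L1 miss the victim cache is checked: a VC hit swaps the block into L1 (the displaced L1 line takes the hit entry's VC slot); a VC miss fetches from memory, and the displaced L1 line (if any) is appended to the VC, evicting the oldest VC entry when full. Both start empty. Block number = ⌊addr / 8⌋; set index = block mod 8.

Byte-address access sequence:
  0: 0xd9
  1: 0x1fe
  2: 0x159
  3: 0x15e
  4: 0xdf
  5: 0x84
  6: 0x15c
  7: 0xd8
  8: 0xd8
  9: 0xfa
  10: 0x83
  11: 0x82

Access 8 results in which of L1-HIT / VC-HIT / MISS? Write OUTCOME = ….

OUTCOME = L1-HIT

#0 0xd9→b27/s3 MISS; vc=[]
#1 0x1fe→b63/s7 MISS; vc=[]
#2 0x159→b43/s3 MISS; vc=[27]
#3 0x15e→b43/s3 L1-HIT; vc=[27]
#4 0xdf→b27/s3 VC-HIT; vc=[43]
#5 0x84→b16/s0 MISS; vc=[43]
#6 0x15c→b43/s3 VC-HIT; vc=[27]
#7 0xd8→b27/s3 VC-HIT; vc=[43]
#8 0xd8→b27/s3 L1-HIT; vc=[43]
#9 0xfa→b31/s7 MISS; vc=[43,63]
#10 0x83→b16/s0 L1-HIT; vc=[43,63]
#11 0x82→b16/s0 L1-HIT; vc=[43,63]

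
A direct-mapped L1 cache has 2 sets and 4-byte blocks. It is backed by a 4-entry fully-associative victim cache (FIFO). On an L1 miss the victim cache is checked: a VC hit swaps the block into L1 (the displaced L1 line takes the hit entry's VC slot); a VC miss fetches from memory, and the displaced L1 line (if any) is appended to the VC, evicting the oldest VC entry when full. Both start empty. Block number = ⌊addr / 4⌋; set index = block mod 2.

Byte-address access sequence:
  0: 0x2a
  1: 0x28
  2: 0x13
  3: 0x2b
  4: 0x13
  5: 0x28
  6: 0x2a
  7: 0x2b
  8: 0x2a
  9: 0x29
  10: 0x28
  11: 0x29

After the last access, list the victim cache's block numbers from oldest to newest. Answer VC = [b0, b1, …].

VC = [4]

0: 0x2a (blk 10, set 0) → MISS  vc=[]
1: 0x28 (blk 10, set 0) → L1-HIT  vc=[]
2: 0x13 (blk 4, set 0) → MISS  vc=[10]
3: 0x2b (blk 10, set 0) → VC-HIT  vc=[4]
4: 0x13 (blk 4, set 0) → VC-HIT  vc=[10]
5: 0x28 (blk 10, set 0) → VC-HIT  vc=[4]
6: 0x2a (blk 10, set 0) → L1-HIT  vc=[4]
7: 0x2b (blk 10, set 0) → L1-HIT  vc=[4]
8: 0x2a (blk 10, set 0) → L1-HIT  vc=[4]
9: 0x29 (blk 10, set 0) → L1-HIT  vc=[4]
10: 0x28 (blk 10, set 0) → L1-HIT  vc=[4]
11: 0x29 (blk 10, set 0) → L1-HIT  vc=[4]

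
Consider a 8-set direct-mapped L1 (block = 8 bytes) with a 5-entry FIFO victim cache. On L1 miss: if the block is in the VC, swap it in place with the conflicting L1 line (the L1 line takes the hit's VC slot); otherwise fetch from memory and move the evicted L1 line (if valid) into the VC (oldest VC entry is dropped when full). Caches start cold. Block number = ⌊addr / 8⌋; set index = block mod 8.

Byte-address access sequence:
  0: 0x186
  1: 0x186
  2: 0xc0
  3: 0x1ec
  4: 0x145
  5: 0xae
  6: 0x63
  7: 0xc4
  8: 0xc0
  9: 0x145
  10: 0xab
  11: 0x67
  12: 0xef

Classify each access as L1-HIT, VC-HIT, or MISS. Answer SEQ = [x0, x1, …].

SEQ = [MISS, L1-HIT, MISS, MISS, MISS, MISS, MISS, VC-HIT, L1-HIT, VC-HIT, L1-HIT, L1-HIT, MISS]

#0 0x186→b48/s0 MISS; vc=[]
#1 0x186→b48/s0 L1-HIT; vc=[]
#2 0xc0→b24/s0 MISS; vc=[48]
#3 0x1ec→b61/s5 MISS; vc=[48]
#4 0x145→b40/s0 MISS; vc=[48,24]
#5 0xae→b21/s5 MISS; vc=[48,24,61]
#6 0x63→b12/s4 MISS; vc=[48,24,61]
#7 0xc4→b24/s0 VC-HIT; vc=[48,40,61]
#8 0xc0→b24/s0 L1-HIT; vc=[48,40,61]
#9 0x145→b40/s0 VC-HIT; vc=[48,24,61]
#10 0xab→b21/s5 L1-HIT; vc=[48,24,61]
#11 0x67→b12/s4 L1-HIT; vc=[48,24,61]
#12 0xef→b29/s5 MISS; vc=[48,24,61,21]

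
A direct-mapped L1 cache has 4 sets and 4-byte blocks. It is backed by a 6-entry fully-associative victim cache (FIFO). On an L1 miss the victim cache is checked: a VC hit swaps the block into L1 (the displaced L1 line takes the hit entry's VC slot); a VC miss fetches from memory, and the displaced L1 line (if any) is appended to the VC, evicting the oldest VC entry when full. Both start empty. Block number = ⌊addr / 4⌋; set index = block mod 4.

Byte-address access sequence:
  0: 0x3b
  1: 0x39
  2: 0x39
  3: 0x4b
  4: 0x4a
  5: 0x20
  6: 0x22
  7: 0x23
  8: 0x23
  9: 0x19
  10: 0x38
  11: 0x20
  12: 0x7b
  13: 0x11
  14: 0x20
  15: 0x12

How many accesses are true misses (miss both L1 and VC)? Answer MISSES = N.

0: 0x3b (blk 14, set 2) → MISS  vc=[]
1: 0x39 (blk 14, set 2) → L1-HIT  vc=[]
2: 0x39 (blk 14, set 2) → L1-HIT  vc=[]
3: 0x4b (blk 18, set 2) → MISS  vc=[14]
4: 0x4a (blk 18, set 2) → L1-HIT  vc=[14]
5: 0x20 (blk 8, set 0) → MISS  vc=[14]
6: 0x22 (blk 8, set 0) → L1-HIT  vc=[14]
7: 0x23 (blk 8, set 0) → L1-HIT  vc=[14]
8: 0x23 (blk 8, set 0) → L1-HIT  vc=[14]
9: 0x19 (blk 6, set 2) → MISS  vc=[14, 18]
10: 0x38 (blk 14, set 2) → VC-HIT  vc=[6, 18]
11: 0x20 (blk 8, set 0) → L1-HIT  vc=[6, 18]
12: 0x7b (blk 30, set 2) → MISS  vc=[6, 18, 14]
13: 0x11 (blk 4, set 0) → MISS  vc=[6, 18, 14, 8]
14: 0x20 (blk 8, set 0) → VC-HIT  vc=[6, 18, 14, 4]
15: 0x12 (blk 4, set 0) → VC-HIT  vc=[6, 18, 14, 8]

MISSES = 6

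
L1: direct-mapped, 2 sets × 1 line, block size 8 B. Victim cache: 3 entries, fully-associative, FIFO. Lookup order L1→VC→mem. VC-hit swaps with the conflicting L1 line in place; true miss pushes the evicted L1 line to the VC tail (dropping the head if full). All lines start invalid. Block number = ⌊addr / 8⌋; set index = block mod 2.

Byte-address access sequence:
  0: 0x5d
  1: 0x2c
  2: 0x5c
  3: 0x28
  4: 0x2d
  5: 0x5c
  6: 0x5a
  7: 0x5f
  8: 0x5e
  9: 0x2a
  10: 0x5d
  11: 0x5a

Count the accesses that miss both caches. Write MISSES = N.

0: 0x5d (blk 11, set 1) → MISS  vc=[]
1: 0x2c (blk 5, set 1) → MISS  vc=[11]
2: 0x5c (blk 11, set 1) → VC-HIT  vc=[5]
3: 0x28 (blk 5, set 1) → VC-HIT  vc=[11]
4: 0x2d (blk 5, set 1) → L1-HIT  vc=[11]
5: 0x5c (blk 11, set 1) → VC-HIT  vc=[5]
6: 0x5a (blk 11, set 1) → L1-HIT  vc=[5]
7: 0x5f (blk 11, set 1) → L1-HIT  vc=[5]
8: 0x5e (blk 11, set 1) → L1-HIT  vc=[5]
9: 0x2a (blk 5, set 1) → VC-HIT  vc=[11]
10: 0x5d (blk 11, set 1) → VC-HIT  vc=[5]
11: 0x5a (blk 11, set 1) → L1-HIT  vc=[5]

MISSES = 2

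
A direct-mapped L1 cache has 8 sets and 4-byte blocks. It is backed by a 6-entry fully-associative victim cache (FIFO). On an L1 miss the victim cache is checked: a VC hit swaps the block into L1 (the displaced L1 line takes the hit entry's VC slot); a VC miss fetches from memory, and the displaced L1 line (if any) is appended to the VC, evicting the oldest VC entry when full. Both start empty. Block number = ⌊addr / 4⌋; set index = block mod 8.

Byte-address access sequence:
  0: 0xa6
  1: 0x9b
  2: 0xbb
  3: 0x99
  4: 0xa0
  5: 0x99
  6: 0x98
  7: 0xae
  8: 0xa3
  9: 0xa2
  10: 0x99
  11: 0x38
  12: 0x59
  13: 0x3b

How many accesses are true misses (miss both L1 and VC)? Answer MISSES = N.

0: 0xa6 (blk 41, set 1) → MISS  vc=[]
1: 0x9b (blk 38, set 6) → MISS  vc=[]
2: 0xbb (blk 46, set 6) → MISS  vc=[38]
3: 0x99 (blk 38, set 6) → VC-HIT  vc=[46]
4: 0xa0 (blk 40, set 0) → MISS  vc=[46]
5: 0x99 (blk 38, set 6) → L1-HIT  vc=[46]
6: 0x98 (blk 38, set 6) → L1-HIT  vc=[46]
7: 0xae (blk 43, set 3) → MISS  vc=[46]
8: 0xa3 (blk 40, set 0) → L1-HIT  vc=[46]
9: 0xa2 (blk 40, set 0) → L1-HIT  vc=[46]
10: 0x99 (blk 38, set 6) → L1-HIT  vc=[46]
11: 0x38 (blk 14, set 6) → MISS  vc=[46, 38]
12: 0x59 (blk 22, set 6) → MISS  vc=[46, 38, 14]
13: 0x3b (blk 14, set 6) → VC-HIT  vc=[46, 38, 22]

MISSES = 7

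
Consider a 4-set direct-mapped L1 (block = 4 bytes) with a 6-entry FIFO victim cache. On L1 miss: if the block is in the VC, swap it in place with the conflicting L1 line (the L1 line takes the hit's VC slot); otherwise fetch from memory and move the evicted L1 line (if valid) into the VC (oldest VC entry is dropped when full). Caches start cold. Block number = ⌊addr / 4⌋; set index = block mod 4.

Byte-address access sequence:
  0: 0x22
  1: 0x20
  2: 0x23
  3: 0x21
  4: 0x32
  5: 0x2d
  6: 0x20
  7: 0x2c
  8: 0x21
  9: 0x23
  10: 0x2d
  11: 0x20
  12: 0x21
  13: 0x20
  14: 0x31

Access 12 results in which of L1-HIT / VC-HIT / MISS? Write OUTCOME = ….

0: 0x22 (blk 8, set 0) → MISS  vc=[]
1: 0x20 (blk 8, set 0) → L1-HIT  vc=[]
2: 0x23 (blk 8, set 0) → L1-HIT  vc=[]
3: 0x21 (blk 8, set 0) → L1-HIT  vc=[]
4: 0x32 (blk 12, set 0) → MISS  vc=[8]
5: 0x2d (blk 11, set 3) → MISS  vc=[8]
6: 0x20 (blk 8, set 0) → VC-HIT  vc=[12]
7: 0x2c (blk 11, set 3) → L1-HIT  vc=[12]
8: 0x21 (blk 8, set 0) → L1-HIT  vc=[12]
9: 0x23 (blk 8, set 0) → L1-HIT  vc=[12]
10: 0x2d (blk 11, set 3) → L1-HIT  vc=[12]
11: 0x20 (blk 8, set 0) → L1-HIT  vc=[12]
12: 0x21 (blk 8, set 0) → L1-HIT  vc=[12]
13: 0x20 (blk 8, set 0) → L1-HIT  vc=[12]
14: 0x31 (blk 12, set 0) → VC-HIT  vc=[8]

OUTCOME = L1-HIT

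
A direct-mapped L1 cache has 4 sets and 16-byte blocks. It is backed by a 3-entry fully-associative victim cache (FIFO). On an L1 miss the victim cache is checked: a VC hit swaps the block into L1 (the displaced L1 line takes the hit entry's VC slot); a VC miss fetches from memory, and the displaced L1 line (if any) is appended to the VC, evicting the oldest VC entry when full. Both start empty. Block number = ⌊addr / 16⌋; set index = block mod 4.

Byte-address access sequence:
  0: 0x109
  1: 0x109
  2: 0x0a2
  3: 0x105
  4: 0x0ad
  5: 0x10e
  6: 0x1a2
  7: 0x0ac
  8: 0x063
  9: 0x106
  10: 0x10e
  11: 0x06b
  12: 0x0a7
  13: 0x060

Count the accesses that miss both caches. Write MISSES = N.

  [0] addr=0x109 blk=16 s=0: MISS | VC []
  [1] addr=0x109 blk=16 s=0: L1-HIT | VC []
  [2] addr=0xa2 blk=10 s=2: MISS | VC []
  [3] addr=0x105 blk=16 s=0: L1-HIT | VC []
  [4] addr=0xad blk=10 s=2: L1-HIT | VC []
  [5] addr=0x10e blk=16 s=0: L1-HIT | VC []
  [6] addr=0x1a2 blk=26 s=2: MISS | VC [10]
  [7] addr=0xac blk=10 s=2: VC-HIT | VC [26]
  [8] addr=0x63 blk=6 s=2: MISS | VC [26, 10]
  [9] addr=0x106 blk=16 s=0: L1-HIT | VC [26, 10]
  [10] addr=0x10e blk=16 s=0: L1-HIT | VC [26, 10]
  [11] addr=0x6b blk=6 s=2: L1-HIT | VC [26, 10]
  [12] addr=0xa7 blk=10 s=2: VC-HIT | VC [26, 6]
  [13] addr=0x60 blk=6 s=2: VC-HIT | VC [26, 10]

MISSES = 4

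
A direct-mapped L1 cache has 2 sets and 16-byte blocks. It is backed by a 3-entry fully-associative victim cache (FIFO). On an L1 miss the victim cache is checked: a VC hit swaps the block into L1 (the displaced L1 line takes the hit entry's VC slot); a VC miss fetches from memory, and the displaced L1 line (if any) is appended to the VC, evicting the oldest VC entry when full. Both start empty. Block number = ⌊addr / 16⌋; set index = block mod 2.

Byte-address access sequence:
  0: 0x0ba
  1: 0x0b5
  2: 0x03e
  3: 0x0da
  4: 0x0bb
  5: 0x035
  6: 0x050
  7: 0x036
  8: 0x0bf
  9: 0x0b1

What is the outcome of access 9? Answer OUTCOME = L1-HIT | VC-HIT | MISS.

#0 0xba→b11/s1 MISS; vc=[]
#1 0xb5→b11/s1 L1-HIT; vc=[]
#2 0x3e→b3/s1 MISS; vc=[11]
#3 0xda→b13/s1 MISS; vc=[11,3]
#4 0xbb→b11/s1 VC-HIT; vc=[13,3]
#5 0x35→b3/s1 VC-HIT; vc=[13,11]
#6 0x50→b5/s1 MISS; vc=[13,11,3]
#7 0x36→b3/s1 VC-HIT; vc=[13,11,5]
#8 0xbf→b11/s1 VC-HIT; vc=[13,3,5]
#9 0xb1→b11/s1 L1-HIT; vc=[13,3,5]

OUTCOME = L1-HIT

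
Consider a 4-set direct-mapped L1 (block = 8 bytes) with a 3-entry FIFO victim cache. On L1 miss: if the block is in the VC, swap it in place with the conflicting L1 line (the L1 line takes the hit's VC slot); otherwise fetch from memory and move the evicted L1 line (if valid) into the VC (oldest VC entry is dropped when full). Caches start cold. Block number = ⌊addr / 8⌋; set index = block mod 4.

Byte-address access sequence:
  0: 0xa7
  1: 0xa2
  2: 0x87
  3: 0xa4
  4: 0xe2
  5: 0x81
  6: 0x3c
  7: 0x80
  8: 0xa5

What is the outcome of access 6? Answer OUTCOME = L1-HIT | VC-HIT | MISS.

OUTCOME = MISS

#0 0xa7→b20/s0 MISS; vc=[]
#1 0xa2→b20/s0 L1-HIT; vc=[]
#2 0x87→b16/s0 MISS; vc=[20]
#3 0xa4→b20/s0 VC-HIT; vc=[16]
#4 0xe2→b28/s0 MISS; vc=[16,20]
#5 0x81→b16/s0 VC-HIT; vc=[28,20]
#6 0x3c→b7/s3 MISS; vc=[28,20]
#7 0x80→b16/s0 L1-HIT; vc=[28,20]
#8 0xa5→b20/s0 VC-HIT; vc=[28,16]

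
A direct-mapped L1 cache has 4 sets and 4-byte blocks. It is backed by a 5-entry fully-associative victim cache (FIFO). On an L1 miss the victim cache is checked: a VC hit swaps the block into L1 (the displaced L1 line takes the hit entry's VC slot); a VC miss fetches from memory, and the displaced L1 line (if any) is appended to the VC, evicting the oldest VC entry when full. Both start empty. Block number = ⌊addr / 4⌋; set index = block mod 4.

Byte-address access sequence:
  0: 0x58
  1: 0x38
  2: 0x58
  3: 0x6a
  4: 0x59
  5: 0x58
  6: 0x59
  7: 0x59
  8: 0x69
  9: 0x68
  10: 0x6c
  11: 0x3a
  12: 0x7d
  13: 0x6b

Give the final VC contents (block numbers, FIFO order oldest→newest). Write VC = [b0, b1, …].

VC = [14, 22, 27]

#0 0x58→b22/s2 MISS; vc=[]
#1 0x38→b14/s2 MISS; vc=[22]
#2 0x58→b22/s2 VC-HIT; vc=[14]
#3 0x6a→b26/s2 MISS; vc=[14,22]
#4 0x59→b22/s2 VC-HIT; vc=[14,26]
#5 0x58→b22/s2 L1-HIT; vc=[14,26]
#6 0x59→b22/s2 L1-HIT; vc=[14,26]
#7 0x59→b22/s2 L1-HIT; vc=[14,26]
#8 0x69→b26/s2 VC-HIT; vc=[14,22]
#9 0x68→b26/s2 L1-HIT; vc=[14,22]
#10 0x6c→b27/s3 MISS; vc=[14,22]
#11 0x3a→b14/s2 VC-HIT; vc=[26,22]
#12 0x7d→b31/s3 MISS; vc=[26,22,27]
#13 0x6b→b26/s2 VC-HIT; vc=[14,22,27]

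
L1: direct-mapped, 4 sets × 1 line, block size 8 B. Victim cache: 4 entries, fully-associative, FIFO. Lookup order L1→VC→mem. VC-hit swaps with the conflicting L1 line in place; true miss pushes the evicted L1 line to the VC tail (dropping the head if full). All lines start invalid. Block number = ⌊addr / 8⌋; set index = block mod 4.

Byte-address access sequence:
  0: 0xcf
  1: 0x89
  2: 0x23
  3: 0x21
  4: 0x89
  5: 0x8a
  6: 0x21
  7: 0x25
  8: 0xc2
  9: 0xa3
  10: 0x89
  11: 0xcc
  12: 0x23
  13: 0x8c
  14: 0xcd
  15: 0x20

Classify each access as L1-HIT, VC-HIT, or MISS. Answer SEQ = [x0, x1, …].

#0 0xcf→b25/s1 MISS; vc=[]
#1 0x89→b17/s1 MISS; vc=[25]
#2 0x23→b4/s0 MISS; vc=[25]
#3 0x21→b4/s0 L1-HIT; vc=[25]
#4 0x89→b17/s1 L1-HIT; vc=[25]
#5 0x8a→b17/s1 L1-HIT; vc=[25]
#6 0x21→b4/s0 L1-HIT; vc=[25]
#7 0x25→b4/s0 L1-HIT; vc=[25]
#8 0xc2→b24/s0 MISS; vc=[25,4]
#9 0xa3→b20/s0 MISS; vc=[25,4,24]
#10 0x89→b17/s1 L1-HIT; vc=[25,4,24]
#11 0xcc→b25/s1 VC-HIT; vc=[17,4,24]
#12 0x23→b4/s0 VC-HIT; vc=[17,20,24]
#13 0x8c→b17/s1 VC-HIT; vc=[25,20,24]
#14 0xcd→b25/s1 VC-HIT; vc=[17,20,24]
#15 0x20→b4/s0 L1-HIT; vc=[17,20,24]

SEQ = [MISS, MISS, MISS, L1-HIT, L1-HIT, L1-HIT, L1-HIT, L1-HIT, MISS, MISS, L1-HIT, VC-HIT, VC-HIT, VC-HIT, VC-HIT, L1-HIT]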